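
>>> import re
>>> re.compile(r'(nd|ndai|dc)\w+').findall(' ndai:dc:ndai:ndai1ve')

The regex engine tests alternatives in the order written; an earlier branch that matches wins even if a later one would match more.
Walking the string: at [1:5] match 'ndai', group 1 = 'nd'; at [9:13] match 'ndai', group 1 = 'nd'; at [14:21] match 'ndai1ve', group 1 = 'nd'.
With a single group, `findall` returns only what that group captured — 3 items.

['nd', 'nd', 'nd']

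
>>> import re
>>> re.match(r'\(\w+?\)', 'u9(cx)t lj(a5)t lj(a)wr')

`re.match` won't scan ahead — the pattern has to work from the very first character.
Here the pattern fails at index 0, so the call returns None.

None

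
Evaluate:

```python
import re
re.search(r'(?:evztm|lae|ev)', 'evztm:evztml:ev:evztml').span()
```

(0, 5)

Branches in `(...|...)` are attempted left-to-right; the first branch that allows the whole pattern to succeed is taken.
Unlike `match`, `search` isn't anchored — it looks for the pattern anywhere in the string.
The match spans [0:5] → 'evztm'.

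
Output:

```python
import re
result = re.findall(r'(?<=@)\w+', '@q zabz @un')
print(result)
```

Because the assertion is zero-width, the text it checks is not consumed and won't appear in the result.
Scanning left to right: at [1:2] → 'q'; at [9:11] → 'un'.
No capturing groups, so `findall` returns the 2 full match strings.

['q', 'un']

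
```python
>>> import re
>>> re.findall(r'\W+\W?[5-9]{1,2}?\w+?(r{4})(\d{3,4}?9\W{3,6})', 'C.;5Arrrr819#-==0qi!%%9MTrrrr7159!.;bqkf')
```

[('rrrr', '7159!.;')]

`findall` packs the 2 group values into a tuple for every match.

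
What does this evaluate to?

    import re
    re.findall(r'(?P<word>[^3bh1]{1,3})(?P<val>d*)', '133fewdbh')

[('few', 'd')]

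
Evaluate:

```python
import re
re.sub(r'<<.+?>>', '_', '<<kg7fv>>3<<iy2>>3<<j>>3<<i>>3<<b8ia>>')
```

'_3_3_3_3_'

Matches: at [0:9] → '<<kg7fv>>'; at [10:17] → '<<iy2>>'; at [18:23] → '<<j>>'; at [24:29] → '<<i>>'; at [30:38] → '<<b8ia>>'.
Every occurrence is swapped for '_'.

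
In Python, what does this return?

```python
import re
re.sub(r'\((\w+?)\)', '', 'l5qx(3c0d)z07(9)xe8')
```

`sub` substitutes '' at each match site.

'l5qxz07xe8'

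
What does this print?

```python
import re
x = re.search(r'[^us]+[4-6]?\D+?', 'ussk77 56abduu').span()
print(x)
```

The match spans [3:13] → 'k77 56abdu'.

(3, 13)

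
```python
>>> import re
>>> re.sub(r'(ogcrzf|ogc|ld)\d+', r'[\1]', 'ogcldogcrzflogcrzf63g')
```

Matches: at [12:20] → 'ogcrzf63'.
`\1` in the replacement pulls in group 1's text for each match.

'ogcldogcrzfl[ogcrzf]g'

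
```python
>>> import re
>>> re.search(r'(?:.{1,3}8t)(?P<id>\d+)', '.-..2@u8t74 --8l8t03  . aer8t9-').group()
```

'2@u8t74'

Pattern: 1 to 3 of any character, then the literal '8t' (non-capturing group); then one or more of a digit (captured as 'id').
Unlike `match`, `search` isn't anchored — it looks for the pattern anywhere in the string.
The match spans [4:11] → '2@u8t74'.
Captured: group 1 = '74'.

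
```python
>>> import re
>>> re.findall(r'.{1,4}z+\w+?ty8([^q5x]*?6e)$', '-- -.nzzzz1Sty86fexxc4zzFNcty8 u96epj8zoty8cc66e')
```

[' u96epj8zoty8cc66e']

Pattern: 1 to 4 of any character; then one or more of a literal 'z', then one or more of a word character (lazy), then the literal 'ty8'; then zero or more of any character except [q5x] (lazy), then the literal '6e' (captured); then anchored at the end.
`findall` collects group 1 from the one match (1 total).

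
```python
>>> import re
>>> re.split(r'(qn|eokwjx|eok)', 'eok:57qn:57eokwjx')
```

`|` is ordered: at each position the engine commits to the first alternative that works.
Matches to split on: at [0:3] → 'eok'; at [6:8] → 'qn'; at [11:17] → 'eokwjx'.
With a capturing group present, the delimiter's captured portion is kept in the result list.

['', 'eok', ':57', 'qn', ':57', 'eokwjx', '']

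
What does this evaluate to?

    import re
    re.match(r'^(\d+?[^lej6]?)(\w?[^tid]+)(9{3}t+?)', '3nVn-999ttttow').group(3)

'999t'

The match spans [0:9] → '3nVn-999t'.
Captured: group 1 = '3n', group 2 = 'Vn-', group 3 = '999t'.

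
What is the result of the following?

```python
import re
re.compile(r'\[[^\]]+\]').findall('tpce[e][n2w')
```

['[e]']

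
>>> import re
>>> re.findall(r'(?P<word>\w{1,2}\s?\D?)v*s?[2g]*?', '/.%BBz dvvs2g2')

['BBz', 'dvv', '2g', '2']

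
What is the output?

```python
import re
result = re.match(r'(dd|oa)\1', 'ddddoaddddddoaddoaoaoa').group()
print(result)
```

dddd

After group 1 captures some text, `\1` only succeeds where that same text appears again.
`re.match` only tries the pattern at the start of the string.
The match spans [0:4] → 'dddd'.
Captured: group 1 = 'dd'.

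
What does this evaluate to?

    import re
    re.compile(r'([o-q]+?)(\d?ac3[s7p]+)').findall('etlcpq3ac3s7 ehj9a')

[('pq', '3ac3s7')]

Multiple groups make `findall` return tuples — one 2-tuple for the one match.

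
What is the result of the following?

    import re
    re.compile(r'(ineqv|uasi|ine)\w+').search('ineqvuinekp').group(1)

'ineqv'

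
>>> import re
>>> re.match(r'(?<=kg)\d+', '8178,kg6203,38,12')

None

Lookahead/lookbehind check context without consuming it, so the matched span excludes the asserted characters.
`match` is anchored at position 0; if the pattern doesn't fit there, it returns None.
Here the pattern fails at index 0, so the call returns None.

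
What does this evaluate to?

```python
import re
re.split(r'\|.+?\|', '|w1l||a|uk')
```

['', '', 'uk']

Each match becomes a cut point; 3 segments remain.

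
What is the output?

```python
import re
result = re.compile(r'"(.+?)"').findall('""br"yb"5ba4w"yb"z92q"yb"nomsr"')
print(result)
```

With the lazy modifier that quantifier settles for the fewest repetitions that let the rest of the pattern succeed (the atoms after it are unaffected and can still be greedy).
With a single group, `findall` returns only what that group captured — 4 items.

['"br', '5ba4w', 'z92q', 'nomsr']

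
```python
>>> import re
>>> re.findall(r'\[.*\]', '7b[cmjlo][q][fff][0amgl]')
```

['[cmjlo][q][fff][0amgl]']

Since nothing is captured, `findall` lists the 1 matched substring directly.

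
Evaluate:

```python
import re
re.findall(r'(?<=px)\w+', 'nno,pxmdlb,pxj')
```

['mdlb', 'j']

Lookahead/lookbehind check context without consuming it, so the matched span excludes the asserted characters.
`findall` yields the raw match text (2 of them) because the pattern has no groups.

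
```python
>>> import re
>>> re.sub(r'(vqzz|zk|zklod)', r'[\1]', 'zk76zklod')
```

'[zk]76[zk]lod'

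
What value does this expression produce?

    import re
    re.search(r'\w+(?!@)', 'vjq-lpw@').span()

(0, 3)

The negative lookaround is zero-width — it rules out positions where the adjacent text would match, without consuming anything.
`search` walks the string left to right and returns the first match it finds.
The match spans [0:3] → 'vjq'.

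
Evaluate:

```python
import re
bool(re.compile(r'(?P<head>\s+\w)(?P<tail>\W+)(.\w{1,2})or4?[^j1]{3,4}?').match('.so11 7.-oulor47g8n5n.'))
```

False

This matches one or more of whitespace, then a word character (captured as 'head'); then one or more of a non-word character (captured as 'tail'); then any character, then 1 to 2 of a word character (captured); then the literal 'or', then optionally a literal '4', then 3 to 4 of any character except [j1] (lazy).
`re.match` won't scan ahead — the pattern has to work from the very first character.
Here the pattern fails at index 0, so the call returns None, and `bool(None)` is False.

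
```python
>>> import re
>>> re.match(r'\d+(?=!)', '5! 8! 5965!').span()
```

(0, 1)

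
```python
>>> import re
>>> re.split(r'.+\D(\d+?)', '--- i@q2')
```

['', '2', '']

Pattern: one or more of any character, then a non-digit; then one or more of a digit (lazy) (captured).
Matches to split on: at [0:8] → '--- i@q2'.
Because the pattern has a capturing group, `split` also inserts each captured text between the pieces.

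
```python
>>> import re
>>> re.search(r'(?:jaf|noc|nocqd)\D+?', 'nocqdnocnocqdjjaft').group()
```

'nocq'

Alternation isn't longest-match — the leftmost alternative that fits at this position is chosen.
`re.search` scans for the first position where the pattern succeeds.
The match spans [0:4] → 'nocq'.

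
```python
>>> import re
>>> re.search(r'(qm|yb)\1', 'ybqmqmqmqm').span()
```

(2, 6)

`\1` is not a pattern — it's the concrete string captured by group 1, re-applied verbatim.
`re.search` scans for the first position where the pattern succeeds.
The match spans [2:6] → 'qmqm'.
Captured: group 1 = 'qm'.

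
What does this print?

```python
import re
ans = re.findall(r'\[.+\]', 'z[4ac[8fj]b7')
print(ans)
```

['[4ac[8fj]']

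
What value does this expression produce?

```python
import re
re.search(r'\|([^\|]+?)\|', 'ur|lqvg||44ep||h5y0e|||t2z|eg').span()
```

(2, 8)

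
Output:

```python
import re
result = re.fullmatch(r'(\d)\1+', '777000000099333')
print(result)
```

None

The backreference `\1` re-matches whatever the first group consumed, character for character.
For `fullmatch`, every character of the input must be accounted for by the pattern.
Here the pattern can't cover the whole string, so the call returns None.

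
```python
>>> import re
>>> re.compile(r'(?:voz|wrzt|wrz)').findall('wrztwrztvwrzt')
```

['wrzt', 'wrzt', 'wrzt']

Alternation tries branches left to right and keeps the first one that lets the overall match succeed at that position.
Matches: at [0:4] → 'wrzt'; at [4:8] → 'wrzt'; at [9:13] → 'wrzt'.
`findall` yields the raw match text (3 of them) because the pattern has no groups.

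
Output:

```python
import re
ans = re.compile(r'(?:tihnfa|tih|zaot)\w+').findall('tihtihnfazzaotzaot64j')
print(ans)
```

['tihtihnfazzaotzaot64j']

`findall` yields the raw match text (1 of them) because the pattern has no groups.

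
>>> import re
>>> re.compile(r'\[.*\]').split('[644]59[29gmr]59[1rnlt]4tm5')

['', '4tm5']

The string is cut at each match, leaving 2 pieces.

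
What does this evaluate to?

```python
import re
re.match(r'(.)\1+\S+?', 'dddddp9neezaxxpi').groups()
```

`\1` is not a pattern — it's the concrete string captured by group 1, re-applied verbatim.
With `match`, the pattern is implicitly anchored at the beginning.
The match spans [0:6] → 'dddddp'.
Captured: group 1 = 'd'.

('d',)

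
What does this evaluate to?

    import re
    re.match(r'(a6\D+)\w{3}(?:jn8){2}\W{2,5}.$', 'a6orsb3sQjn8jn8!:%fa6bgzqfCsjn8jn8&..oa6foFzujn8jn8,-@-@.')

None

The pattern matches the literal 'a6', then one or more of a non-digit (captured); then exactly 3 of a word character, then the literal 'jn8' repeated 2 times; then 2 to 5 of a non-word character, then any character; then anchored at the end.
With `match`, the pattern is implicitly anchored at the beginning.
Here position 0 doesn't satisfy it, so the call returns None.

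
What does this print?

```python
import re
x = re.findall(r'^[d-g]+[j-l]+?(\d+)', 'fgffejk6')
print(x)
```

['6']

Pattern: anchored at the start of the string; then one or more of a character in [d-g], then one or more of a character in [j-l] (lazy); then one or more of a digit (captured).
Walking the string: at [0:8] match 'fgffejk6', group 1 = '6'.
With a single group, `findall` returns only what that group captured — 1 item.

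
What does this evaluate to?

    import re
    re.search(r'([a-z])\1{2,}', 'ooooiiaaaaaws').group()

After group 1 captures some text, `\1` only succeeds where that same text appears again.
The match spans [0:4] → 'oooo'.

'oooo'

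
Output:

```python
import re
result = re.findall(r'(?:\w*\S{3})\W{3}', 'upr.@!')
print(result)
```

['upr.@!']

Pattern: zero or more of a word character, then exactly 3 of a non-whitespace character (non-capturing group); then exactly 3 of a non-word character.
Walking the string: at [0:6] → 'upr.@!'.
No capturing groups, so `findall` returns the 1 full match string.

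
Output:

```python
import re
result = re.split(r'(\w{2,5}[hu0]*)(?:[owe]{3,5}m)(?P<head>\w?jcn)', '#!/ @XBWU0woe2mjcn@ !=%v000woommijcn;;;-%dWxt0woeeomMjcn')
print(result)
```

['#!/ @XBWU0woe2mjcn@ !=%v000woommijcn;;;-%', 'dWxt0', 'Mjcn', '']

The pattern matches 2 to 5 of a word character, then zero or more of one of [hu0] (captured); then 3 to 5 of one of [owe], then the literal 'm' (non-capturing group); then optionally a word character, then the literal 'jcn' (captured as 'head').
With a capturing group present, the delimiter's captured portion is kept in the result list.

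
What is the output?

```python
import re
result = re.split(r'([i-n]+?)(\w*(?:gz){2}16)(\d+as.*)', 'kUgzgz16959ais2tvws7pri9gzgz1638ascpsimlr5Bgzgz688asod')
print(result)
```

['', 'k', 'Ugzgz16959ais2tvws7pri9gzgz16', '38ascpsimlr5Bgzgz688asod', '']

This matches one or more of a character in [i-n] (lazy) (captured); then zero or more of a word character, then the literal 'gz' repeated 2 times, then the literal '16' (captured); then one or more of a digit, then the literal 'as', then zero or more of any character (captured).
Matches to split on: at [0:54] → 'kUgzgz16959ais2tvws7pri9gzgz1638ascpsimlr5Bgzgz688asod'.
`re.split` interleaves the captured-group text with the surrounding fragments.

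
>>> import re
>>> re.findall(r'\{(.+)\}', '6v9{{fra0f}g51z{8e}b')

With a single group, `findall` returns only what that group captured — 1 item.

['{fra0f}g51z{8e']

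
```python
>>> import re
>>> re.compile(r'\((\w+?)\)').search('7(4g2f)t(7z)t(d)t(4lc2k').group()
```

The match spans [1:7] → '(4g2f)'.

'(4g2f)'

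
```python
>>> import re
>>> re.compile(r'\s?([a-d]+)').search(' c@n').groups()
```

The pattern matches optionally whitespace; then one or more of a character in [a-d] (captured).
Unlike `match`, `search` isn't anchored — it looks for the pattern anywhere in the string.
The match spans [0:2] → ' c'.
Captured: group 1 = 'c'.

('c',)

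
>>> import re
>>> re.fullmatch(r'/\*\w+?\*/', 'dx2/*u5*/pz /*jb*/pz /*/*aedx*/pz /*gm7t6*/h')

None

For `fullmatch`, every character of the input must be accounted for by the pattern.
Here the pattern can't cover the whole string, so the call returns None.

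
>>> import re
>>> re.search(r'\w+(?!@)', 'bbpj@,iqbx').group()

Because the assertion is negative and zero-width, positions next to the forbidden text are skipped.
The match spans [0:3] → 'bbp'.

'bbp'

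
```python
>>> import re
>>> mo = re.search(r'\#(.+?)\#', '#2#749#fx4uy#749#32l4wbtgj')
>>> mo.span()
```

(0, 3)

Because the quantifier is non-greedy, it stops expanding at the earliest point where the rest of the pattern can succeed.
The match spans [0:3] → '#2#'.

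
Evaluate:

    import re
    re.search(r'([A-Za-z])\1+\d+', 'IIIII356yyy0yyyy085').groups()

The match spans [0:8] → 'IIIII356'.
Captured: group 1 = 'I'.

('I',)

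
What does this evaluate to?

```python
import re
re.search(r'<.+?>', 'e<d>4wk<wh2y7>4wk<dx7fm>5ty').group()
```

'<d>'

Because the quantifier is non-greedy, it stops expanding at the earliest point where the rest of the pattern can succeed.
Unlike `match`, `search` isn't anchored — it looks for the pattern anywhere in the string.
The match spans [1:4] → '<d>'.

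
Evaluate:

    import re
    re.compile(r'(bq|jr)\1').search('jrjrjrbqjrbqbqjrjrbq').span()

The backreference `\1` re-matches whatever the first group consumed, character for character.
`search` walks the string left to right and returns the first match it finds.
The match spans [0:4] → 'jrjr'.
Captured: group 1 = 'jr'.

(0, 4)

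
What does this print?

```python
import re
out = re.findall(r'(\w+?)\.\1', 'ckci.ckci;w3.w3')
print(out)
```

['ckci', 'w3']

`\1` has to match the exact text group 1 already captured.
Because there's exactly one group, `findall` drops the full match and keeps group 1 from each hit.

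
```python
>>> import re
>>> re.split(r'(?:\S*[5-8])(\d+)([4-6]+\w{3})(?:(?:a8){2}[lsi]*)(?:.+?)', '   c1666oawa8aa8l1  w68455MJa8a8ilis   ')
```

['   c1666oawa8aa8l1  ', '4', '55MJ', '  ']

A `+?`/`*?`/`{m,n}?` starts at its minimum and grows only as far as needed for what follows to match.
`re.split` interleaves the captured-group text with the surrounding fragments.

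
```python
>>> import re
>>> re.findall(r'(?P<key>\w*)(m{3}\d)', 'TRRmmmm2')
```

[('TRRm', 'mmm2')]

This matches zero or more of a word character (captured as 'key'); then exactly 3 of a literal 'm', then a digit (captured).
With 2 capturing groups, `findall` returns a 2-tuple per match.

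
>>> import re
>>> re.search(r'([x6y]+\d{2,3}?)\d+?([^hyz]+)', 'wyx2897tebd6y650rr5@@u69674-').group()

'yx2897tebd6'

This matches one or more of one of [x6y], then 2 to 3 of a digit (lazy) (captured); then one or more of a digit (lazy); then one or more of any character except [hyz] (captured).
`search` walks the string left to right and returns the first match it finds.
The match spans [1:12] → 'yx2897tebd6'.
Captured: group 1 = 'yx28', group 2 = '7tebd6'.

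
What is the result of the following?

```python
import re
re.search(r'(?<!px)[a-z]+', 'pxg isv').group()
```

'pxg'

Because the assertion is negative and zero-width, positions next to the forbidden text are skipped.
`search` walks the string left to right and returns the first match it finds.
The match spans [0:3] → 'pxg'.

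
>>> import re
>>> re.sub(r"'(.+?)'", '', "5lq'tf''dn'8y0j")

'5lq8y0j'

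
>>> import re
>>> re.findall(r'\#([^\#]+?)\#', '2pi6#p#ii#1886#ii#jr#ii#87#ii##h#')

['p', '1886', 'jr', '87', 'h']

Matches: at [4:7] match '#p#', group 1 = 'p'; at [9:15] match '#1886#', group 1 = '1886'; at [17:21] match '#jr#', group 1 = 'jr'; at [23:27] match '#87#', group 1 = '87'; at [30:33] match '#h#', group 1 = 'h'.
`findall` collects group 1 from each match (5 total).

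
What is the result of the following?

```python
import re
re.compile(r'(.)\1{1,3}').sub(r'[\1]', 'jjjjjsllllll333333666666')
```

'[j]js[l][l][3][3][6][6]'

`\1` has to match the exact text group 1 already captured.
Each match is replaced using the text its own group 1 captured.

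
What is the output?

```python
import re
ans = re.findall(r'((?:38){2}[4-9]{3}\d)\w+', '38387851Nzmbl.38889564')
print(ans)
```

['38387851']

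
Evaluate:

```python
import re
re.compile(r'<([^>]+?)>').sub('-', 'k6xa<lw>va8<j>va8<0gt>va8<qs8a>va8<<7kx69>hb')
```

'k6xa-va8-va8-va8-va8-hb'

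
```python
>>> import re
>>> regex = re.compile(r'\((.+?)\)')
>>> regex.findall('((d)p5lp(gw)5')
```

['(d', 'gw']

Lazy quantifiers expand one character at a time until the remainder of the pattern can match.
`findall` collects group 1 from each match (2 total).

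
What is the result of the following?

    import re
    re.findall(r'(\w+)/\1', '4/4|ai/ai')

`\1` is not a pattern — it's the concrete string captured by group 1, re-applied verbatim.
Scanning left to right: at [0:3] match '4/4', group 1 = '4'; at [4:9] match 'ai/ai', group 1 = 'ai'.
`findall` collects group 1 from each match (2 total).

['4', 'ai']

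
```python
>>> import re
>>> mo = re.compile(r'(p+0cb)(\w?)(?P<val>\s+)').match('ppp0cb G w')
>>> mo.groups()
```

('ppp0cb', '', ' ')

This matches one or more of a literal 'p', then the literal '0cb' (captured); then optionally a word character (captured); then one or more of whitespace (captured as 'val').
With `match`, the pattern is implicitly anchored at the beginning.
The match spans [0:7] → 'ppp0cb '.
Captured: group 1 = 'ppp0cb', group 2 = '', group 3 = ' '.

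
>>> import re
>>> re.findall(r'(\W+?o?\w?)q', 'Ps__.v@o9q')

This matches one or more of a non-word character (lazy), then optionally a literal 'o', then optionally a word character (captured); then a literal 'q'.
`findall` collects group 1 from the one match (1 total).

['@o9']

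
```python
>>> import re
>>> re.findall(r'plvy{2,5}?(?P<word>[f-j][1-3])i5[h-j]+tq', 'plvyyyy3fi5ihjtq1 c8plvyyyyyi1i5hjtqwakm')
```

['i1']

The pattern matches the literal 'plv', then 2 to 5 of the literal 'y' (lazy); then a character in [f-j], then a character in [1-3] (captured as 'word'); then the literal 'i5', then one or more of a character in [h-j], then the literal 'tq'.
Matches: at [20:36] match 'plvyyyyyi1i5hjtq', group 1 = 'i1'.
With a single group, `findall` returns only what that group captured — 1 item.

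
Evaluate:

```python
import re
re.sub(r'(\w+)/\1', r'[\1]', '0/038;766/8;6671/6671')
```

After group 1 captures some text, `\1` only succeeds where that same text appears again.
Matches: at [0:3] → '0/0'; at [12:21] → '6671/6671'.
The replacement refers to a captured group, so each match is rewritten using its own captured text.

'[0]38;766/8;[6671]'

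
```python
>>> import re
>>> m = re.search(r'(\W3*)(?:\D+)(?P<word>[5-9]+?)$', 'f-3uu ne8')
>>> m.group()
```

Pattern: a non-word character, then zero or more of a literal '3' (captured); then one or more of a non-digit (non-capturing group); then one or more of a character in [5-9] (lazy) (captured as 'word'); then anchored at the end.
Unlike `match`, `search` isn't anchored — it looks for the pattern anywhere in the string.
The match spans [1:9] → '-3uu ne8'.
Captured: group 1 = '-3', group 2 = '8'.

'-3uu ne8'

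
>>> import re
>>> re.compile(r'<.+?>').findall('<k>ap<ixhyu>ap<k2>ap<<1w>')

The `?` after the quantifier makes it lazy — it takes as little as possible before letting the rest of the pattern try.
Scanning left to right: at [0:3] → '<k>'; at [5:12] → '<ixhyu>'; at [14:18] → '<k2>'; at [20:25] → '<<1w>'.
`findall` yields the raw match text (4 of them) because the pattern has no groups.

['<k>', '<ixhyu>', '<k2>', '<<1w>']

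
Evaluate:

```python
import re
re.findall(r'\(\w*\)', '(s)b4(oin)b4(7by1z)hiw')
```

Walking the string: at [0:3] → '(s)'; at [5:10] → '(oin)'; at [12:19] → '(7by1z)'.
Since nothing is captured, `findall` lists the 3 matched substrings directly.

['(s)', '(oin)', '(7by1z)']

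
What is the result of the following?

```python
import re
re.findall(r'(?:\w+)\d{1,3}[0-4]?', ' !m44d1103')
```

['m44d1103']

This matches one or more of a word character (non-capturing group); then 1 to 3 of a digit, then optionally a character in [0-4].
`findall` yields the raw match text (1 of them) because the pattern has no groups.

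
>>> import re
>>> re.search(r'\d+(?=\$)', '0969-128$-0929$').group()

'128'

The `(?=…)`/`(?<=…)` assertion just peeks at neighbouring text; it doesn't advance the match position.
Unlike `match`, `search` isn't anchored — it looks for the pattern anywhere in the string.
The match spans [5:8] → '128'.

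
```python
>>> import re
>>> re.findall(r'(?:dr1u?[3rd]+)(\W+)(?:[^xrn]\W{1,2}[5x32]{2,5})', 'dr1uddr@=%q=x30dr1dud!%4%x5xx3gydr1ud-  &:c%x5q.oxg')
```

The pattern matches the literal 'dr1', then optionally a literal 'u', then one or more of one of [3rd] (non-capturing group); then one or more of a non-word character (captured); then any character except [xrn], then 1 to 2 of a non-word character, then 2 to 5 of one of [5x32] (non-capturing group).
Matches: at [0:14] match 'dr1uddr@=%q=x3', group 1 = '@=%'; at [32:46] match 'dr1ud-  &:c%x5', group 1 = '-  &:'.
Because there's exactly one group, `findall` drops the full match and keeps group 1 from each hit.

['@=%', '-  &:']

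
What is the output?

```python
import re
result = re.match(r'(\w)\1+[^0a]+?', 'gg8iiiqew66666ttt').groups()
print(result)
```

After group 1 captures some text, `\1` only succeeds where that same text appears again.
`match` is anchored at position 0; if the pattern doesn't fit there, it returns None.
The match spans [0:3] → 'gg8'.
Captured: group 1 = 'g'.

('g',)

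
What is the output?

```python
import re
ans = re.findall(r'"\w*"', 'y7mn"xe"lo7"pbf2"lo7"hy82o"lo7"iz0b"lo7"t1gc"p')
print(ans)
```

Scanning left to right: at [4:8] → '"xe"'; at [11:17] → '"pbf2"'; at [20:27] → '"hy82o"'; at [30:36] → '"iz0b"'; at [39:45] → '"t1gc"'.
Since nothing is captured, `findall` lists the 5 matched substrings directly.

['"xe"', '"pbf2"', '"hy82o"', '"iz0b"', '"t1gc"']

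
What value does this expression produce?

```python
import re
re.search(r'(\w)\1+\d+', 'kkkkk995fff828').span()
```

`\1` is not a pattern — it's the concrete string captured by group 1, re-applied verbatim.
The match spans [0:8] → 'kkkkk995'.

(0, 8)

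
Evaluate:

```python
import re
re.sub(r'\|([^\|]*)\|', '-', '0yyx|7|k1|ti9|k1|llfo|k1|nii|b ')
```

'0yyx-k1-k1-k1-b '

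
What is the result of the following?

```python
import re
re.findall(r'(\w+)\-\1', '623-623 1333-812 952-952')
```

`\1` is not a pattern — it's the concrete string captured by group 1, re-applied verbatim.
With a single group, `findall` returns only what that group captured — 2 items.

['623', '952']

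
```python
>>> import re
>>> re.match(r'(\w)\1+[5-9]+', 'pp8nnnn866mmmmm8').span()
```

`\1` has to match the exact text group 1 already captured.
`re.match` won't scan ahead — the pattern has to work from the very first character.
The match spans [0:3] → 'pp8'.
Captured: group 1 = 'p'.

(0, 3)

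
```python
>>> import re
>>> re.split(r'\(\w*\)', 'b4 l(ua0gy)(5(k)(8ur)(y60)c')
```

['b4 l', '(5', '', '', 'c']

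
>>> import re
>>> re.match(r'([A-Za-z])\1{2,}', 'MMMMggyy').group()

`re.match` won't scan ahead — the pattern has to work from the very first character.
The match spans [0:4] → 'MMMM'.

'MMMM'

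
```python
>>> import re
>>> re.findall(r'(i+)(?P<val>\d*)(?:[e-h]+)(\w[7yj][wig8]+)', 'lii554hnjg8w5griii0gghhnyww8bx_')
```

Pattern: one or more of a literal 'i' (captured); then zero or more of a digit (captured as 'val'); then one or more of a character in [e-h] (non-capturing group); then a word character, then one of [7yj], then one or more of one of [wig8] (captured).
Walking the string: at [1:12] match 'ii554hnjg8w', groups = ('ii', '554', 'njg8w'); at [15:28] match 'iii0gghhnyww8', groups = ('iii', '0', 'nyww8').
3 groups means each result is a tuple of 3 captured strings — 2 here.

[('ii', '554', 'njg8w'), ('iii', '0', 'nyww8')]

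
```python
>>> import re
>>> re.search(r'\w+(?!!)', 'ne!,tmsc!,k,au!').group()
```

The negative lookaround is zero-width — it rules out positions where the adjacent text would match, without consuming anything.
Unlike `match`, `search` isn't anchored — it looks for the pattern anywhere in the string.
The match spans [0:1] → 'n'.

'n'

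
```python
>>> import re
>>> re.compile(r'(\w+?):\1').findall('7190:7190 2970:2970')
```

A backreference is literal: `\1` must see the identical characters the first group matched.
Walking the string: at [0:9] match '7190:7190', group 1 = '7190'; at [10:19] match '2970:2970', group 1 = '2970'.
One capturing group, so `findall` returns just the captured substring from each match — 2 in all.

['7190', '2970']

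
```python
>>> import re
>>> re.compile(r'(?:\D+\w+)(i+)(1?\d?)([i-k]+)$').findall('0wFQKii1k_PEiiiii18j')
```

This matches one or more of a non-digit, then one or more of a word character (non-capturing group); then one or more of a literal 'i' (captured); then optionally the literal '1', then optionally a digit (captured); then one or more of a character in [i-k] (captured); then anchored at the end.
Multiple groups make `findall` return tuples — one 3-tuple for the one match.

[('i', '18', 'j')]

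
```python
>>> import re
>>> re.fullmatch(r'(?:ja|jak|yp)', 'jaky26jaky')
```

None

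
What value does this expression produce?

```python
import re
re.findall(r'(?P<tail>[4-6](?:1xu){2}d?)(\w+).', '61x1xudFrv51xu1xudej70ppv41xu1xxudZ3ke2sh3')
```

`findall` packs the 2 group values into a tuple for every match.

[('51xu1xud', 'ej70ppv41xu1xxudZ3ke2sh')]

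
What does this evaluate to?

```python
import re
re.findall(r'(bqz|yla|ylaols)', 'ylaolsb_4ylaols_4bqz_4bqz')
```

['yla', 'yla', 'bqz', 'bqz']

`|` is ordered: at each position the engine commits to the first alternative that works.
Because there's exactly one group, `findall` drops the full match and keeps group 1 from each hit.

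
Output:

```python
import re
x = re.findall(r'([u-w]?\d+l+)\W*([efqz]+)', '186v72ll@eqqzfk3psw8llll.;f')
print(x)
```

Pattern: optionally a character in [u-w], then one or more of a digit, then one or more of a literal 'l' (captured); then zero or more of a non-word character; then one or more of one of [efqz] (captured).
Scanning left to right: at [3:14] match 'v72ll@eqqzf', groups = ('v72ll', 'eqqzf'); at [18:27] match 'w8llll.;f', groups = ('w8llll', 'f').
`findall` packs the 2 group values into a tuple for every match.

[('v72ll', 'eqqzf'), ('w8llll', 'f')]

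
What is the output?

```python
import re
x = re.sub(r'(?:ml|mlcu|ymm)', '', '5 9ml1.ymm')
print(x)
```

Matches: at [3:5] → 'ml'; at [7:10] → 'ymm'.
`sub` substitutes '' at each match site.

5 91.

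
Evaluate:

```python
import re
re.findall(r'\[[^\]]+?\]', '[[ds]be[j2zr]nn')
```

['[[ds]', '[j2zr]']

Scanning left to right: at [0:5] → '[[ds]'; at [7:13] → '[j2zr]'.
`findall` yields the raw match text (2 of them) because the pattern has no groups.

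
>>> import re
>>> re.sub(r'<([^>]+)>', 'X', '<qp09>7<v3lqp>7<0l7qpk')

'X7X7<0l7qpk'

Every occurrence is swapped for 'X'.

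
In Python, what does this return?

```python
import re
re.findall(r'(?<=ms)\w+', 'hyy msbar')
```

['bar']

Lookahead/lookbehind check context without consuming it, so the matched span excludes the asserted characters.
Matches: at [6:9] → 'bar'.
No capturing groups, so `findall` returns the 1 full match string.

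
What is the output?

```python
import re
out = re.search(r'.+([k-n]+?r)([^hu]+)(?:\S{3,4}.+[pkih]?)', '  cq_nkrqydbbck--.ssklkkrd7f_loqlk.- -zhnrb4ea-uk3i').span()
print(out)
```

(0, 51)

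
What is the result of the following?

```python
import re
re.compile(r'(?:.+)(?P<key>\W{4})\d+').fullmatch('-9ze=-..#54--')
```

`re.fullmatch` is like wrapping the pattern in `^…$` (in single-line mode).
Here the pattern can't cover the whole string, so the call returns None.

None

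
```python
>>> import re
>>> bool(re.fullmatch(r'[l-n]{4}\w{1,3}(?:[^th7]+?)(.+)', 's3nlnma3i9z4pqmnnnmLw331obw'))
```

False

`re.fullmatch` is like wrapping the pattern in `^…$` (in single-line mode).
Here the string isn't matched end-to-end, so the call returns None, and `bool(None)` is False.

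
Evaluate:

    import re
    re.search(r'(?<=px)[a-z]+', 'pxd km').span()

Lookahead/lookbehind check context without consuming it, so the matched span excludes the asserted characters.
`re.search` scans for the first position where the pattern succeeds.
The match spans [2:3] → 'd'.

(2, 3)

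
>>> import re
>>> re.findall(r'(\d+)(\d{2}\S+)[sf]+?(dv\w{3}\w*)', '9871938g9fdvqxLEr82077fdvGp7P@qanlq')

[('98719', '38g9fdvqxLEr82077', 'dvGp7P')]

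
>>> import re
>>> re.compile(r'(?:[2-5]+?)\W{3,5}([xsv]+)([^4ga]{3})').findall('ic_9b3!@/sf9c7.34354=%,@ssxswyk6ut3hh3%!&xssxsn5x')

The pattern matches one or more of a character in [2-5] (lazy) (non-capturing group); then 3 to 5 of a non-word character; then one or more of one of [xsv] (captured); then exactly 3 of any character except [4ga] (captured).
Matches: at [5:13] match '3!@/sf9c', groups = ('s', 'f9c'); at [15:31] match '34354=%,@ssxswyk', groups = ('ssxs', 'wyk'); at [37:49] match '3%!&xssxsn5x', groups = ('xssxs', 'n5x').
2 groups means each result is a tuple of 2 captured strings — 3 here.

[('s', 'f9c'), ('ssxs', 'wyk'), ('xssxs', 'n5x')]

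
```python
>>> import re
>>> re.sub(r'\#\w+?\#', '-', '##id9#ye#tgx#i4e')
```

Matches: at [1:6] → '#id9#'; at [8:13] → '#tgx#'.
Every occurrence is swapped for '-'.

'#-ye-i4e'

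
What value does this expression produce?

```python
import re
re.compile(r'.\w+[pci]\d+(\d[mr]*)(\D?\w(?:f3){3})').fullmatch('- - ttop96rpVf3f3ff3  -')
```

None

For `fullmatch`, every character of the input must be accounted for by the pattern.
Here the pattern can't cover the whole string, so the call returns None.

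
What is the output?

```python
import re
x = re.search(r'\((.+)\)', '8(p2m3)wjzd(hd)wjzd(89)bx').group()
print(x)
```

(p2m3)wjzd(hd)wjzd(89)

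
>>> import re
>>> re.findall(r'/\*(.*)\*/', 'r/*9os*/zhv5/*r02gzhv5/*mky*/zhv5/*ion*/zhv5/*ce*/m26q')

Walking the string: at [1:50] match '/*9os*/zhv5/*r02gzhv5/*mky*/zhv5/*ion*/zhv5/*ce*/', group 1 = '9os*/zhv5/*r02gzhv5/*mky*/zhv5/*ion*/zhv5/*ce'.
One capturing group, so `findall` returns just the captured substring from the one match — 1 in all.

['9os*/zhv5/*r02gzhv5/*mky*/zhv5/*ion*/zhv5/*ce']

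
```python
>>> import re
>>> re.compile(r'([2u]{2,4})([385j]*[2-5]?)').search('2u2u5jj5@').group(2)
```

'5jj5'

Pattern: 2 to 4 of one of [2u] (captured); then zero or more of one of [385j], then optionally a character in [2-5] (captured).
`re.search` scans for the first position where the pattern succeeds.
The match spans [0:8] → '2u2u5jj5'.
Captured: group 1 = '2u2u', group 2 = '5jj5'.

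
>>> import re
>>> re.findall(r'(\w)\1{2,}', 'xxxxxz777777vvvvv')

['x', '7', 'v']

After group 1 captures some text, `\1` only succeeds where that same text appears again.
Walking the string: at [0:5] match 'xxxxx', group 1 = 'x'; at [6:12] match '777777', group 1 = '7'; at [12:17] match 'vvvvv', group 1 = 'v'.
Because there's exactly one group, `findall` drops the full match and keeps group 1 from each hit.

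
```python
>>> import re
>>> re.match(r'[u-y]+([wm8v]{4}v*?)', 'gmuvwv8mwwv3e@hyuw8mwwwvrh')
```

None

`re.match` only tries the pattern at the start of the string.
Here the string doesn't start with a match, so the call returns None.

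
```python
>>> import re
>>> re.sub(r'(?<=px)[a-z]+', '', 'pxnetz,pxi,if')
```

'px,px,if'

Lookahead/lookbehind check context without consuming it, so the matched span excludes the asserted characters.
Matches: at [2:6] → 'netz'; at [9:10] → 'i'.
Every occurrence is swapped for ''.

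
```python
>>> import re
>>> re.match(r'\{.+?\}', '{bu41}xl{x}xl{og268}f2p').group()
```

`match` is anchored at position 0; if the pattern doesn't fit there, it returns None.
The match spans [0:6] → '{bu41}'.

'{bu41}'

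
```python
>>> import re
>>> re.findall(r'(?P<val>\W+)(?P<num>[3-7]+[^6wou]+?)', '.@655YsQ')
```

[('.@', '655Y')]

Pattern: one or more of a non-word character (captured as 'val'); then one or more of a character in [3-7], then one or more of any character except [6wou] (lazy) (captured as 'num').
A `+?`/`*?`/`{m,n}?` starts at its minimum and grows only as far as needed for what follows to match.
Walking the string: at [0:6] match '.@655Y', groups = ('.@', '655Y').
Multiple groups make `findall` return tuples — one 2-tuple for the one match.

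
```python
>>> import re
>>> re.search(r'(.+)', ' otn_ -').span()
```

(0, 7)

The pattern matches one or more of any character (captured).
Unlike `match`, `search` isn't anchored — it looks for the pattern anywhere in the string.
The match spans [0:7] → ' otn_ -'.
Captured: group 1 = ' otn_ -'.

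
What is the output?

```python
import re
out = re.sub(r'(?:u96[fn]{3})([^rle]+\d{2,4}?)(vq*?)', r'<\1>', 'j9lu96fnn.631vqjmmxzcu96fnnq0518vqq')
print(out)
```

j9l<.631vqjmmxzcu96fnnq0518>qq

The pattern matches the literal 'u96', then exactly 3 of one of [fn] (non-capturing group); then one or more of any character except [rle], then 2 to 4 of a digit (lazy) (captured); then the literal 'v', then zero or more of the literal 'q' (lazy) (captured).
Matches: at [3:33] → 'u96fnn.631vqjmmxzcu96fnnq0518v'.
`\1` in the replacement pulls in group 1's text for each match.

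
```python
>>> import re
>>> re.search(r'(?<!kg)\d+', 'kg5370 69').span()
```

(3, 6)

Because the assertion is negative and zero-width, positions next to the forbidden text are skipped.
The match spans [3:6] → '370'.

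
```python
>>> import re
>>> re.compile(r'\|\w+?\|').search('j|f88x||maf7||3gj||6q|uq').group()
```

'|f88x|'

`re.search` scans for the first position where the pattern succeeds.
The match spans [1:7] → '|f88x|'.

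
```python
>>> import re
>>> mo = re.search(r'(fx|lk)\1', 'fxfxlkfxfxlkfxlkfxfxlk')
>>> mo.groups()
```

('fx',)

The backreference `\1` re-matches whatever the first group consumed, character for character.
`re.search` scans for the first position where the pattern succeeds.
The match spans [0:4] → 'fxfx'.
Captured: group 1 = 'fx'.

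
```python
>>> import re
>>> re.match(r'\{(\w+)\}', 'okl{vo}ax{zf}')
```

`match` is anchored at position 0; if the pattern doesn't fit there, it returns None.
Here the string doesn't start with a match, so the call returns None.

None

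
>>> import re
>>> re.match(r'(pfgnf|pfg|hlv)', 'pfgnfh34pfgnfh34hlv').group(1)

'pfgnf'

Branches in `(...|...)` are attempted left-to-right; the first branch that allows the whole pattern to succeed is taken.
`re.match` won't scan ahead — the pattern has to work from the very first character.
The match spans [0:5] → 'pfgnf'.
Captured: group 1 = 'pfgnf'.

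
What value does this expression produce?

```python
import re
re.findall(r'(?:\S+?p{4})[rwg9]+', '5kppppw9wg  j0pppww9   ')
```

`findall` yields the raw match text (1 of them) because the pattern has no groups.

['5kppppw9wg']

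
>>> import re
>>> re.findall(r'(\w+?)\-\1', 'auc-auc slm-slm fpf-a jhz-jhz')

`\1` is not a pattern — it's the concrete string captured by group 1, re-applied verbatim.
One capturing group, so `findall` returns just the captured substring from each match — 3 in all.

['auc', 'slm', 'jhz']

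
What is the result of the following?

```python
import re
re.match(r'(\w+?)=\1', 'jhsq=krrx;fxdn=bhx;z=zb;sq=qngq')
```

`re.match` only tries the pattern at the start of the string.
Here position 0 doesn't satisfy it, so the call returns None.

None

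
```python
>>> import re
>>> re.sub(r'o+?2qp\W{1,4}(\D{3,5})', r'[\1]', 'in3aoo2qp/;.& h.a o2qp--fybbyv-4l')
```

This matches one or more of a literal 'o' (lazy), then the literal '2qp', then 1 to 4 of a non-word character; then 3 to 5 of a non-digit (captured).
Each match is replaced using the text its own group 1 captured.

'in3a[ h.a ][fybby]v-4l'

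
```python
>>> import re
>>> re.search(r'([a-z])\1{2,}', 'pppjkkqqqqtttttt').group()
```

'ppp'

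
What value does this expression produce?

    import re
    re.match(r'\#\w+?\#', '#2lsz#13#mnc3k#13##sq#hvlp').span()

`re.match` only tries the pattern at the start of the string.
The match spans [0:6] → '#2lsz#'.

(0, 6)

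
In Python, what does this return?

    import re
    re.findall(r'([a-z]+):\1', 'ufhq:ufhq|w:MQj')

['ufhq']

`\1` is not a pattern — it's the concrete string captured by group 1, re-applied verbatim.
Walking the string: at [0:9] match 'ufhq:ufhq', group 1 = 'ufhq'.
One capturing group, so `findall` returns just the captured substring from the one match — 1 in all.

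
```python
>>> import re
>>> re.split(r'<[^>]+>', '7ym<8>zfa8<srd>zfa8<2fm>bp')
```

The string is cut at each match, leaving 4 pieces.

['7ym', 'zfa8', 'zfa8', 'bp']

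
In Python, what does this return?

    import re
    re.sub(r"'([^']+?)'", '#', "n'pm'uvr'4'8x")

Every occurrence is swapped for '#'.

'n#uvr#8x'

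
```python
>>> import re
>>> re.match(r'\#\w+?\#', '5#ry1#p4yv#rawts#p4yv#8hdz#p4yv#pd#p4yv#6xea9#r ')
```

`re.match` only tries the pattern at the start of the string.
Here position 0 doesn't satisfy it, so the call returns None.

None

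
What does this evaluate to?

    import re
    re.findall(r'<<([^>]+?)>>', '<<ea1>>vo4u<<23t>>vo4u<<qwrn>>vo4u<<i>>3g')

['ea1', '23t', 'qwrn', 'i']

Matches: at [0:7] match '<<ea1>>', group 1 = 'ea1'; at [11:18] match '<<23t>>', group 1 = '23t'; at [22:30] match '<<qwrn>>', group 1 = 'qwrn'; at [34:39] match '<<i>>', group 1 = 'i'.
`findall` collects group 1 from each match (4 total).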